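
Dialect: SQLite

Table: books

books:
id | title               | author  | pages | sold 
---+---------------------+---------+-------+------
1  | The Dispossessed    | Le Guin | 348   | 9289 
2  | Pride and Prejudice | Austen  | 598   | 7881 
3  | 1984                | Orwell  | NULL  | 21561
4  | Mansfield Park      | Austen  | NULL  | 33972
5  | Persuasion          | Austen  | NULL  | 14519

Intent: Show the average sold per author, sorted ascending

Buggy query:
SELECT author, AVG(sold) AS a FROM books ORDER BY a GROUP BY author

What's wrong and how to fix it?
Bug: ORDER BY appears before GROUP BY; SQL clause order requires GROUP BY first

Fix: Move ORDER BY to the end, after GROUP BY

Corrected query:
SELECT author, AVG(sold) AS a FROM books GROUP BY author ORDER BY a

Result:
author  | a           
--------+-------------
Le Guin | 9289        
Austen  | 18790.666667
Orwell  | 21561       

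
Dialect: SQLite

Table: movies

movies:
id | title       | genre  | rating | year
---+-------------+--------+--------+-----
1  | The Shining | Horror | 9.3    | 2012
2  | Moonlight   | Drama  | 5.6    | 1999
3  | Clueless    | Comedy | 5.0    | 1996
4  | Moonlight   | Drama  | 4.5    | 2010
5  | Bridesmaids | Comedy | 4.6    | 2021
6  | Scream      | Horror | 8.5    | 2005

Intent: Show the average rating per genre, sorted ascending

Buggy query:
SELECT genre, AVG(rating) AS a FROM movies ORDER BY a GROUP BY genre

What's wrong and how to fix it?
Bug: GROUP BY must precede ORDER BY

Fix: Move ORDER BY to the end, after GROUP BY

Corrected query:
SELECT genre, AVG(rating) AS a FROM movies GROUP BY genre ORDER BY a

Result:
genre  | a   
-------+-----
Comedy | 4.8 
Drama  | 5.05
Horror | 8.9 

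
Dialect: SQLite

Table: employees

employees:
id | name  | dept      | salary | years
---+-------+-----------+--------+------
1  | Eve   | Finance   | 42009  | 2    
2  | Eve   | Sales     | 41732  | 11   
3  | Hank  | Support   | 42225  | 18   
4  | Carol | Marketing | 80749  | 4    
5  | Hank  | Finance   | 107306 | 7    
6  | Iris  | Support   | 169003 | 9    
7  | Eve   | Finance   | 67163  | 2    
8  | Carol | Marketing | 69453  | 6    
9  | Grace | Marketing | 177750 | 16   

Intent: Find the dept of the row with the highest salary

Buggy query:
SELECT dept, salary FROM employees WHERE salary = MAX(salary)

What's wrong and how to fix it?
Bug: WHERE is evaluated per row; an aggregate over the whole table isn't defined there

Fix: Wrap MAX in a scalar subquery so WHERE compares against a single value

Corrected query:
SELECT dept, salary FROM employees WHERE salary = (SELECT MAX(salary) FROM employees)

Result:
dept      | salary
----------+-------
Marketing | 177750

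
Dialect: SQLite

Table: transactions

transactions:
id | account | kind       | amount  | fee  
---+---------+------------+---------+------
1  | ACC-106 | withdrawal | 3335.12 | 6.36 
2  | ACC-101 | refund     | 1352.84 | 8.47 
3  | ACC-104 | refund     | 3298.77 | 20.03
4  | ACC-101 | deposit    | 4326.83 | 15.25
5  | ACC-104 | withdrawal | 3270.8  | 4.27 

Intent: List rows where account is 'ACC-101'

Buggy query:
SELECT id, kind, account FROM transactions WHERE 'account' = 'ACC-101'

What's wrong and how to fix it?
Bug: 'account' in single quotes is a string literal, not the column; the comparison is literal-vs-literal and never true

Fix: Remove the quotes around the column name (or use double quotes for an identifier)

Corrected query:
SELECT id, kind, account FROM transactions WHERE account = 'ACC-101'

Result:
id | kind    | account
---+---------+--------
2  | refund  | ACC-101
4  | deposit | ACC-101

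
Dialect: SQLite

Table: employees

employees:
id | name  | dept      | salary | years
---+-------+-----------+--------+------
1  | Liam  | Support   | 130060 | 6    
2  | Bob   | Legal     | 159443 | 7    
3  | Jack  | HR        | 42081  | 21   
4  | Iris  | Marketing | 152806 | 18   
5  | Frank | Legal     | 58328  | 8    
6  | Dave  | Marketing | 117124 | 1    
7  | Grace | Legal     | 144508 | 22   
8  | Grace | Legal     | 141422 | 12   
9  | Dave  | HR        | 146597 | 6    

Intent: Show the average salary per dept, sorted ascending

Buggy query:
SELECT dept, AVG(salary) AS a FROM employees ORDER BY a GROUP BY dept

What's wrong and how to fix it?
Bug: ORDER BY appears before GROUP BY; SQL clause order requires GROUP BY first

Fix: Move ORDER BY to the end, after GROUP BY

Corrected query:
SELECT dept, AVG(salary) AS a FROM employees GROUP BY dept ORDER BY a

Result:
dept      | a        
----------+----------
HR        | 94339    
Legal     | 125925.25
Support   | 130060   
Marketing | 134965   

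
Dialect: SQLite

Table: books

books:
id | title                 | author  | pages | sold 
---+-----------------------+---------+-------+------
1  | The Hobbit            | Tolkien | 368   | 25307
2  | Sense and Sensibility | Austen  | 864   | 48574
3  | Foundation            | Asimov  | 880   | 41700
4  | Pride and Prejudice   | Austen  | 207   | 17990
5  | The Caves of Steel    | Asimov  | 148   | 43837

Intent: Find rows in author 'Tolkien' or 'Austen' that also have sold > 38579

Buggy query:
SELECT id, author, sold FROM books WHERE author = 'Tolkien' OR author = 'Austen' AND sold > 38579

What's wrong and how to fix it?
Bug: Without parentheses, AND is evaluated before OR, so the sold filter only applies to the 'Austen' branch

Fix: Add parentheses around the OR so the AND applies to both alternatives

Corrected query:
SELECT id, author, sold FROM books WHERE (author = 'Tolkien' OR author = 'Austen') AND sold > 38579

Result:
id | author | sold 
---+--------+------
2  | Austen | 48574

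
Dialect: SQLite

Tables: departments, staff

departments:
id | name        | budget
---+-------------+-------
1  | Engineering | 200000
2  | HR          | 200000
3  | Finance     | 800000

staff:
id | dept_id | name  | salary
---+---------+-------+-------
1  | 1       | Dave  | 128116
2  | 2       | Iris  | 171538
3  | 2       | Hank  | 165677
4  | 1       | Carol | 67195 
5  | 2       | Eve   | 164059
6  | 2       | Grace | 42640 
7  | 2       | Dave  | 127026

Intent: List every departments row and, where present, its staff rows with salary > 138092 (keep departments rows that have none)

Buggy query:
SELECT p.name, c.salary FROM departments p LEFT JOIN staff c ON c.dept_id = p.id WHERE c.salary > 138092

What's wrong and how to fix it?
Bug: Filtering c.salary in WHERE discards the NULL rows produced by LEFT JOIN, turning it into an inner join

Fix: Move the right-table condition into the ON clause so unmatched parents are kept

Corrected query:
SELECT p.name, c.salary FROM departments p LEFT JOIN staff c ON c.dept_id = p.id AND c.salary > 138092

Result:
name        | salary
------------+-------
Engineering | NULL  
HR          | 164059
HR          | 165677
HR          | 171538
Finance     | NULL  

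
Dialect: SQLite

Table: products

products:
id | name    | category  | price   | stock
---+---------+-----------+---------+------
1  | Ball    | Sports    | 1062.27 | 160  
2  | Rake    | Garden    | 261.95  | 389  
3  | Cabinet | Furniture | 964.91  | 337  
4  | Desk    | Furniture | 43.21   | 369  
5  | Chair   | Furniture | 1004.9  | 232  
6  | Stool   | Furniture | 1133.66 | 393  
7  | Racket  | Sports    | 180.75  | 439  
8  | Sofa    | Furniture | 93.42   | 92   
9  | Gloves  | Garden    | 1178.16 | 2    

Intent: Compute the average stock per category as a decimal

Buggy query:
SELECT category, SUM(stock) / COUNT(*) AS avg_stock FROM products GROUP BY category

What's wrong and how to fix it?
Bug: Both operands are integers, so '/' performs integer division and truncates

Fix: Multiply by 1.0 (or CAST to REAL) to force floating-point division

Corrected query:
SELECT category, SUM(stock) * 1.0 / COUNT(*) AS avg_stock FROM products GROUP BY category

Result:
category  | avg_stock
----------+----------
Furniture | 284.6    
Garden    | 195.5    
Sports    | 299.5    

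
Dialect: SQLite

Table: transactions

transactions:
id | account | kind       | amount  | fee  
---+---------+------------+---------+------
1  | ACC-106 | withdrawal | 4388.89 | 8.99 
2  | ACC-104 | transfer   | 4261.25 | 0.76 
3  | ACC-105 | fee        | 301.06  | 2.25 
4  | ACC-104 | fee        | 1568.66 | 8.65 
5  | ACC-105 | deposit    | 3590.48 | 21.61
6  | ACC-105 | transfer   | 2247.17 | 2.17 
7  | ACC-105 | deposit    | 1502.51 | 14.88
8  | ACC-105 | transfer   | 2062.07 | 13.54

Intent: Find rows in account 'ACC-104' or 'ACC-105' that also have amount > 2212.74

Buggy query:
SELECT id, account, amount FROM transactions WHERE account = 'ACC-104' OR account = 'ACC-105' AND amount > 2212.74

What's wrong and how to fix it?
Bug: AND binds tighter than OR, so this parses as account = 'ACC-104' OR (account = 'ACC-105' AND amount > 2212.74)

Fix: Add parentheses around the OR so the AND applies to both alternatives

Corrected query:
SELECT id, account, amount FROM transactions WHERE (account = 'ACC-104' OR account = 'ACC-105') AND amount > 2212.74

Result:
id | account | amount 
---+---------+--------
2  | ACC-104 | 4261.25
5  | ACC-105 | 3590.48
6  | ACC-105 | 2247.17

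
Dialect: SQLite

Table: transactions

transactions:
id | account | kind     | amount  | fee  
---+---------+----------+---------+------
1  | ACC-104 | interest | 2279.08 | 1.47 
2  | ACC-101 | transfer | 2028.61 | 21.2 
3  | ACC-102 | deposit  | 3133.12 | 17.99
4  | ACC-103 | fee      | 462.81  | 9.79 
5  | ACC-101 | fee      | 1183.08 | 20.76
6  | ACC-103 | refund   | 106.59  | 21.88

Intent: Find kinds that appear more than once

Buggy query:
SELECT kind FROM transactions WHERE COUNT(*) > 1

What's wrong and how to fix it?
Bug: WHERE can't reference COUNT(*); aggregates are computed after WHERE

Fix: GROUP BY kind, then filter groups with HAVING COUNT(*) > 1

Corrected query:
SELECT kind FROM transactions GROUP BY kind HAVING COUNT(*) > 1

Result:
kind
----
fee 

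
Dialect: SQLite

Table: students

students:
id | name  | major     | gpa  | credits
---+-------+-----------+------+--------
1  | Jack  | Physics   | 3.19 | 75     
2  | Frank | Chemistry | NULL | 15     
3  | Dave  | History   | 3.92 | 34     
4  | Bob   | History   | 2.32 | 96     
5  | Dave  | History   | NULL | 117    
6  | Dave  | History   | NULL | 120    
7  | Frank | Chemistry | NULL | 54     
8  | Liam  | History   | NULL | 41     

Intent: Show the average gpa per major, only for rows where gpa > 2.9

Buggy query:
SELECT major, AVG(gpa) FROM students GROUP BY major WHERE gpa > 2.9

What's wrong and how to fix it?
Bug: Row-level WHERE must come before GROUP BY in the clause order

Fix: Move the WHERE clause before GROUP BY

Corrected query:
SELECT major, AVG(gpa) FROM students WHERE gpa > 2.9 GROUP BY major

Result:
major   | AVG(gpa)
--------+---------
History | 3.92    
Physics | 3.19    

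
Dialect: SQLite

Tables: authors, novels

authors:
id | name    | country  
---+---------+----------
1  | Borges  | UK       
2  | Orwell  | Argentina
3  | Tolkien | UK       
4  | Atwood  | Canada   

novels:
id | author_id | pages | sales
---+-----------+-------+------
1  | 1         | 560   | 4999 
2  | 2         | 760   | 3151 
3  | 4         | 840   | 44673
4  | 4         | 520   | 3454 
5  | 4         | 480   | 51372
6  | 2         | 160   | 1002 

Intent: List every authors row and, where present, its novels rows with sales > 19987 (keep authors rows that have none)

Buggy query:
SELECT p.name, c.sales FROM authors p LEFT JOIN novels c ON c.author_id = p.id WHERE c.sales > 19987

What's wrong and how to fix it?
Bug: A WHERE condition on the right-hand table after LEFT JOIN drops unmatched parents

Fix: Put 'c.sales > 19987' in the JOIN's ON clause instead of WHERE

Corrected query:
SELECT p.name, c.sales FROM authors p LEFT JOIN novels c ON c.author_id = p.id AND c.sales > 19987

Result:
name    | sales
--------+------
Borges  | NULL 
Orwell  | NULL 
Tolkien | NULL 
Atwood  | 44673
Atwood  | 51372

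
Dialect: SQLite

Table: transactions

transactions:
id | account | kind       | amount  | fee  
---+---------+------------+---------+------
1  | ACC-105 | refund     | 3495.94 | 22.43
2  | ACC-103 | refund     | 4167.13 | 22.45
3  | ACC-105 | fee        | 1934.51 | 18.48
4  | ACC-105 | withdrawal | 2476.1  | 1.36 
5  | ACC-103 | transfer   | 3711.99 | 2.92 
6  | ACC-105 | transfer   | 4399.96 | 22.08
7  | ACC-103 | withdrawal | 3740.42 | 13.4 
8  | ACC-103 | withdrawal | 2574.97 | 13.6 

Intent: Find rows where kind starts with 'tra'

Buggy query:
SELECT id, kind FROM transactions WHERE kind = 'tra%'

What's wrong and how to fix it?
Bug: Wildcards only work with LIKE; '=' treats '%' as a literal character

Fix: Use LIKE for wildcard pattern matching

Corrected query:
SELECT id, kind FROM transactions WHERE kind LIKE 'tra%'

Result:
id | kind    
---+---------
5  | transfer
6  | transfer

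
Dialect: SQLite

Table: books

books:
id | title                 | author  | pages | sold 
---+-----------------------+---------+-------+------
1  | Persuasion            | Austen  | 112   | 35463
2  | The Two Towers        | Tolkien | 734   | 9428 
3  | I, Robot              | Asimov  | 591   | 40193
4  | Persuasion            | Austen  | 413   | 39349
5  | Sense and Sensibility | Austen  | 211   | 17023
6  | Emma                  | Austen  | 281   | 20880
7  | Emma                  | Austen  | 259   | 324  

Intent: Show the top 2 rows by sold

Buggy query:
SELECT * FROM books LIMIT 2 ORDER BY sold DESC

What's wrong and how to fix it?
Bug: LIMIT must come after ORDER BY

Fix: Sort with ORDER BY, then apply LIMIT

Corrected query:
SELECT * FROM books ORDER BY sold DESC LIMIT 2

Result:
id | title      | author | pages | sold 
---+------------+--------+-------+------
3  | I, Robot   | Asimov | 591   | 40193
4  | Persuasion | Austen | 413   | 39349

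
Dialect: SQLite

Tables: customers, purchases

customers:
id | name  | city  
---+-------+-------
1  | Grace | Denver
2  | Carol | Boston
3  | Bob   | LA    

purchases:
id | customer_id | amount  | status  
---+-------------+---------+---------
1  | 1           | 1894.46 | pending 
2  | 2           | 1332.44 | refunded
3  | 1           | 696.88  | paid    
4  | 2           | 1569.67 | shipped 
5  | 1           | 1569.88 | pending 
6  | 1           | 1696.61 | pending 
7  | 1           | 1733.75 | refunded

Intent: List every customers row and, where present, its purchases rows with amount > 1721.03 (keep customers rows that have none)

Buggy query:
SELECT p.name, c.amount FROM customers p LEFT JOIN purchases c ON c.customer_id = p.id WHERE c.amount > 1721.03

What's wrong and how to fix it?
Bug: A WHERE condition on the right-hand table after LEFT JOIN drops unmatched parents

Fix: Move the right-table condition into the ON clause so unmatched parents are kept

Corrected query:
SELECT p.name, c.amount FROM customers p LEFT JOIN purchases c ON c.customer_id = p.id AND c.amount > 1721.03

Result:
name  | amount 
------+--------
Grace | 1733.75
Grace | 1894.46
Carol | NULL   
Bob   | NULL   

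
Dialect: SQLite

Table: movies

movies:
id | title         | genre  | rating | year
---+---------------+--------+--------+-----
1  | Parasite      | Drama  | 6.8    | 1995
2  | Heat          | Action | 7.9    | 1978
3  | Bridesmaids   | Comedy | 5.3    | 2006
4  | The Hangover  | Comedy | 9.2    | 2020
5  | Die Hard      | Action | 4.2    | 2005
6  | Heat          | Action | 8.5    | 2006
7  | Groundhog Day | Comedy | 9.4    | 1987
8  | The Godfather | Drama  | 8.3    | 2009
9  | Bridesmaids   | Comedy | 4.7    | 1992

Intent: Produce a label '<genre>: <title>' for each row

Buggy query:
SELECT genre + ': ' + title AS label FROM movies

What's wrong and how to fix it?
Bug: '+' is numeric addition; on text columns SQLite converts them to 0 instead of concatenating

Fix: Use the || operator for string concatenation

Corrected query:
SELECT genre || ': ' || title AS label FROM movies

Result:
label                
---------------------
Drama: Parasite      
Action: Heat         
Comedy: Bridesmaids  
Comedy: The Hangover 
Action: Die Hard     
Action: Heat         
Comedy: Groundhog Day
Drama: The Godfather 
Comedy: Bridesmaids  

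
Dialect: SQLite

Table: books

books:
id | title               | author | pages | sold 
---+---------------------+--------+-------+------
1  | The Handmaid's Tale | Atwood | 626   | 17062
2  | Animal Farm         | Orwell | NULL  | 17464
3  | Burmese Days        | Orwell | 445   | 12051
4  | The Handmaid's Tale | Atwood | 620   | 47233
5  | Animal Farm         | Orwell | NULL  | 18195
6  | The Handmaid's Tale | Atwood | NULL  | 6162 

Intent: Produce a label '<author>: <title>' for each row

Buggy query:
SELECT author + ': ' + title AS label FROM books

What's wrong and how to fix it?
Bug: '+' is numeric addition; on text columns SQLite converts them to 0 instead of concatenating

Fix: Replace + with || to concatenate text

Corrected query:
SELECT author || ': ' || title AS label FROM books

Result:
label                      
---------------------------
Atwood: The Handmaid's Tale
Orwell: Animal Farm        
Orwell: Burmese Days       
Atwood: The Handmaid's Tale
Orwell: Animal Farm        
Atwood: The Handmaid's Tale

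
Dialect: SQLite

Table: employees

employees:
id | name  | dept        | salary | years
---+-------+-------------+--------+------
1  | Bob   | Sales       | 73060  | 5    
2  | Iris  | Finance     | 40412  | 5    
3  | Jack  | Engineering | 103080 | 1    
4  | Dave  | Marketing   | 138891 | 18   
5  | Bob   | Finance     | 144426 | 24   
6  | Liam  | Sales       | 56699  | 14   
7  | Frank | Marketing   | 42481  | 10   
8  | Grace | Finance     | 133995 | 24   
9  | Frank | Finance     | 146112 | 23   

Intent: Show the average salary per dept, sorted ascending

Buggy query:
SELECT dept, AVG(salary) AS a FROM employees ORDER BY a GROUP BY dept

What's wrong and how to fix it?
Bug: ORDER BY appears before GROUP BY; SQL clause order requires GROUP BY first

Fix: Move ORDER BY to the end, after GROUP BY

Corrected query:
SELECT dept, AVG(salary) AS a FROM employees GROUP BY dept ORDER BY a

Result:
dept        | a        
------------+----------
Sales       | 64879.5  
Marketing   | 90686    
Engineering | 103080   
Finance     | 116236.25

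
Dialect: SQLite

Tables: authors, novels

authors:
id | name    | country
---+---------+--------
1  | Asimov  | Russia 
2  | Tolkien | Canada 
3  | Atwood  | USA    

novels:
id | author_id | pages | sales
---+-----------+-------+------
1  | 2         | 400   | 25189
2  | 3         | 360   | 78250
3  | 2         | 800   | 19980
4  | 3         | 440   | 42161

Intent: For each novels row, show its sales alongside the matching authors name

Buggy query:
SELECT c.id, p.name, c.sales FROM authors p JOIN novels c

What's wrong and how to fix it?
Bug: Missing join condition: each novels row is matched to all authors rows instead of just its own

Fix: Add ON c.author_id = p.id to the JOIN

Corrected query:
SELECT c.id, p.name, c.sales FROM authors p JOIN novels c ON c.author_id = p.id

Result:
id | name    | sales
---+---------+------
1  | Tolkien | 25189
2  | Atwood  | 78250
3  | Tolkien | 19980
4  | Atwood  | 42161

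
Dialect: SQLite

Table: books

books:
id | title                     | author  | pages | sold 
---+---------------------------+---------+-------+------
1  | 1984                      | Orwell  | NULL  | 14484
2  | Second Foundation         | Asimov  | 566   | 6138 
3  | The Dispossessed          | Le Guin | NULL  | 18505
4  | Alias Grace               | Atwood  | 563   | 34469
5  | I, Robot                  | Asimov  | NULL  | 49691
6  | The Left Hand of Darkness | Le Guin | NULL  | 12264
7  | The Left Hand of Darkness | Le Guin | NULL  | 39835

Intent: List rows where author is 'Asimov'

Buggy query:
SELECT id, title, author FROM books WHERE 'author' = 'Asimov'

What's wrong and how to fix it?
Bug: Single quotes denote string literals in SQL; the column name is being compared as a constant string

Fix: Remove the quotes around the column name (or use double quotes for an identifier)

Corrected query:
SELECT id, title, author FROM books WHERE author = 'Asimov'

Result:
id | title             | author
---+-------------------+-------
2  | Second Foundation | Asimov
5  | I, Robot          | Asimov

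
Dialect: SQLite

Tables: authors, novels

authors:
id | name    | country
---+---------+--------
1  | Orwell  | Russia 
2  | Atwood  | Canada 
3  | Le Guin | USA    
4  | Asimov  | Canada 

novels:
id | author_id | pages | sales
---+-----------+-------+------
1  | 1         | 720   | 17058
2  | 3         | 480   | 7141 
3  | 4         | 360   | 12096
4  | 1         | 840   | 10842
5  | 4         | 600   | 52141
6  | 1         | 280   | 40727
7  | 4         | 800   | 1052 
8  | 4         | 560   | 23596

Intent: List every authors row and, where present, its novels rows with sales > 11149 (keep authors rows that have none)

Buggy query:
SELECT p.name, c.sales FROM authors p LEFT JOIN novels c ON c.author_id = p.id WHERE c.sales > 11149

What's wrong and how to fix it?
Bug: A WHERE condition on the right-hand table after LEFT JOIN drops unmatched parents

Fix: Move the right-table condition into the ON clause so unmatched parents are kept

Corrected query:
SELECT p.name, c.sales FROM authors p LEFT JOIN novels c ON c.author_id = p.id AND c.sales > 11149

Result:
name    | sales
--------+------
Orwell  | 17058
Orwell  | 40727
Atwood  | NULL 
Le Guin | NULL 
Asimov  | 12096
Asimov  | 23596
Asimov  | 52141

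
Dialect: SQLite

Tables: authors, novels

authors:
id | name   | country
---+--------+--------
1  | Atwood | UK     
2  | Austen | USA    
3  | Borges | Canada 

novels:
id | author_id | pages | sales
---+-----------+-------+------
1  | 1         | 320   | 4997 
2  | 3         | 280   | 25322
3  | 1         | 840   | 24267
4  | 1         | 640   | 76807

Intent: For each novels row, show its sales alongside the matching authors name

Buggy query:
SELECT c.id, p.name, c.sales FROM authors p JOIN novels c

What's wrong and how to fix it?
Bug: JOIN with no ON clause produces a cartesian product; every novels row pairs with every authors row

Fix: Add ON c.author_id = p.id to the JOIN

Corrected query:
SELECT c.id, p.name, c.sales FROM authors p JOIN novels c ON c.author_id = p.id

Result:
id | name   | sales
---+--------+------
1  | Atwood | 4997 
2  | Borges | 25322
3  | Atwood | 24267
4  | Atwood | 76807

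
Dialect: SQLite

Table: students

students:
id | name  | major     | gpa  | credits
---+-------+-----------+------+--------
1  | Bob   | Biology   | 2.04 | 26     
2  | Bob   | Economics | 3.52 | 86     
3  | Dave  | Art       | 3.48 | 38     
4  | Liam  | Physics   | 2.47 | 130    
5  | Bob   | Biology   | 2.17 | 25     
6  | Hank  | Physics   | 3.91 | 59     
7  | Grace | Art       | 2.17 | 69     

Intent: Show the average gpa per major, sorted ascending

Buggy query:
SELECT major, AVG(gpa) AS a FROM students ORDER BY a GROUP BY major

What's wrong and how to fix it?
Bug: ORDER BY appears before GROUP BY; SQL clause order requires GROUP BY first

Fix: Reorder: SELECT … FROM … GROUP BY … ORDER BY …

Corrected query:
SELECT major, AVG(gpa) AS a FROM students GROUP BY major ORDER BY a

Result:
major     | a    
----------+------
Biology   | 2.105
Art       | 2.825
Physics   | 3.19 
Economics | 3.52 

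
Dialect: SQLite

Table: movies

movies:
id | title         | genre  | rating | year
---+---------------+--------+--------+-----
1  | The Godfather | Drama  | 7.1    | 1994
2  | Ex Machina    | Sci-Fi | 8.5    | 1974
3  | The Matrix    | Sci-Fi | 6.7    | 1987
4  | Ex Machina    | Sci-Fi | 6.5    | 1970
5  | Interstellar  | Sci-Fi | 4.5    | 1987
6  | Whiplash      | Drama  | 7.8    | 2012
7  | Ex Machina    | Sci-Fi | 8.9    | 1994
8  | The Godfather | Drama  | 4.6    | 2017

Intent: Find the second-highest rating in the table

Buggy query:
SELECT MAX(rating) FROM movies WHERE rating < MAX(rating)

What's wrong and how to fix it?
Bug: The inner MAX is an aggregate inside WHERE, which is not allowed

Fix: Put the inner MAX in a scalar subquery

Corrected query:
SELECT MAX(rating) FROM movies WHERE rating < (SELECT MAX(rating) FROM movies)

Result:
MAX(rating)
-----------
8.5        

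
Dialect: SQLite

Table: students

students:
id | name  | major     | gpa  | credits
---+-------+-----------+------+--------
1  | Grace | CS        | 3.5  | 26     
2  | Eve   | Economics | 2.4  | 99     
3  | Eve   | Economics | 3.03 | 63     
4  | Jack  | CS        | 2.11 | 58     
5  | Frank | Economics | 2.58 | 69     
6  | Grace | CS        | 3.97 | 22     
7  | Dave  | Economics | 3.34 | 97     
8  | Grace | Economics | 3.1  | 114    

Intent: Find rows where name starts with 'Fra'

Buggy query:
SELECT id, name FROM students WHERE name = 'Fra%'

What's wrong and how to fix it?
Bug: Wildcards only work with LIKE; '=' treats '%' as a literal character

Fix: Use LIKE for wildcard pattern matching

Corrected query:
SELECT id, name FROM students WHERE name LIKE 'Fra%'

Result:
id | name 
---+------
5  | Frank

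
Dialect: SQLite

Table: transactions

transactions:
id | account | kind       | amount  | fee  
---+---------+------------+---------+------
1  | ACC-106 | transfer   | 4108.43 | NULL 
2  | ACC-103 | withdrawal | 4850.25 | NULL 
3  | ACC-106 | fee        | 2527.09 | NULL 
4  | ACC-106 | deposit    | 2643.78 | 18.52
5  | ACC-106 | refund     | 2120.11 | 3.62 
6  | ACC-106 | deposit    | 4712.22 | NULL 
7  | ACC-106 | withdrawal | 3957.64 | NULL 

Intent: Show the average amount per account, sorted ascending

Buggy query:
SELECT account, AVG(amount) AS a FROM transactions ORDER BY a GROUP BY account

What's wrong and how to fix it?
Bug: GROUP BY must precede ORDER BY

Fix: Reorder: SELECT … FROM … GROUP BY … ORDER BY …

Corrected query:
SELECT account, AVG(amount) AS a FROM transactions GROUP BY account ORDER BY a

Result:
account | a          
--------+------------
ACC-106 | 3344.878333
ACC-103 | 4850.25    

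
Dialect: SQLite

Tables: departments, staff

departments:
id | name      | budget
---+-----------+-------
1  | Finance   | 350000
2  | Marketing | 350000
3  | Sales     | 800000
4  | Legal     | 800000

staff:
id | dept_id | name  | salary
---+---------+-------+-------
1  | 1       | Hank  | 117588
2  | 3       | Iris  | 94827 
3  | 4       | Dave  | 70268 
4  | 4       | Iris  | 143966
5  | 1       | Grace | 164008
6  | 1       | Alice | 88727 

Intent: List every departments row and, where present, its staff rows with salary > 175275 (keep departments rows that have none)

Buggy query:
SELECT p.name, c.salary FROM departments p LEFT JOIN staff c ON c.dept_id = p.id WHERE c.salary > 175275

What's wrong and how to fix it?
Bug: A WHERE condition on the right-hand table after LEFT JOIN drops unmatched parents

Fix: Move the right-table condition into the ON clause so unmatched parents are kept

Corrected query:
SELECT p.name, c.salary FROM departments p LEFT JOIN staff c ON c.dept_id = p.id AND c.salary > 175275

Result:
name      | salary
----------+-------
Finance   | NULL  
Marketing | NULL  
Sales     | NULL  
Legal     | NULL  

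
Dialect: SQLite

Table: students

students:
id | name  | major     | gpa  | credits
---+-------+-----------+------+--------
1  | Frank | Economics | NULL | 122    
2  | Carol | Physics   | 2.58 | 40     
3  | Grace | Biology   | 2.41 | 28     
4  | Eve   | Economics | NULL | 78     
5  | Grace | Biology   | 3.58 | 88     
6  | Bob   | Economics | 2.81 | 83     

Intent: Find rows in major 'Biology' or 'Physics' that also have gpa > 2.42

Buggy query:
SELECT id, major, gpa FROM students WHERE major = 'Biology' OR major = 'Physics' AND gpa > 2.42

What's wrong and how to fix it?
Bug: Without parentheses, AND is evaluated before OR, so the gpa filter only applies to the 'Physics' branch

Fix: Group the OR with parentheses (or use IN), then AND the threshold

Corrected query:
SELECT id, major, gpa FROM students WHERE (major = 'Biology' OR major = 'Physics') AND gpa > 2.42

Result:
id | major   | gpa 
---+---------+-----
2  | Physics | 2.58
5  | Biology | 3.58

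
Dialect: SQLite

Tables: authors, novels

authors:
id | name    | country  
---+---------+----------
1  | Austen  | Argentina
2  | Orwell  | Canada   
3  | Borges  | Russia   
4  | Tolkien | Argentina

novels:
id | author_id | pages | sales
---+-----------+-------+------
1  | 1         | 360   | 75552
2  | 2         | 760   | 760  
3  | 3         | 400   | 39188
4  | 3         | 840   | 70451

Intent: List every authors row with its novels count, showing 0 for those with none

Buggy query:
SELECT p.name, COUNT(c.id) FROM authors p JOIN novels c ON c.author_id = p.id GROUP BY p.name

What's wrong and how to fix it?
Bug: An inner join excludes parents with zero children

Fix: Switch to LEFT JOIN to retain unmatched parent rows

Corrected query:
SELECT p.name, COUNT(c.id) FROM authors p LEFT JOIN novels c ON c.author_id = p.id GROUP BY p.name

Result:
name    | COUNT(c.id)
--------+------------
Austen  | 1          
Borges  | 2          
Orwell  | 1          
Tolkien | 0          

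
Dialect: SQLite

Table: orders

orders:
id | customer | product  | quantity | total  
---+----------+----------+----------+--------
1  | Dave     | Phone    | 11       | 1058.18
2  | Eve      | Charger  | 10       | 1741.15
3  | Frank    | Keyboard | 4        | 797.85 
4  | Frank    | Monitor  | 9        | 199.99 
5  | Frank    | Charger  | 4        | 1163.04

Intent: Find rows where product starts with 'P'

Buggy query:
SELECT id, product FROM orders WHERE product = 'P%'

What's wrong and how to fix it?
Bug: '=' compares the literal string including the % character; pattern matching needs LIKE

Fix: Replace '=' with LIKE so 'P%' is treated as a pattern

Corrected query:
SELECT id, product FROM orders WHERE product LIKE 'P%'

Result:
id | product
---+--------
1  | Phone  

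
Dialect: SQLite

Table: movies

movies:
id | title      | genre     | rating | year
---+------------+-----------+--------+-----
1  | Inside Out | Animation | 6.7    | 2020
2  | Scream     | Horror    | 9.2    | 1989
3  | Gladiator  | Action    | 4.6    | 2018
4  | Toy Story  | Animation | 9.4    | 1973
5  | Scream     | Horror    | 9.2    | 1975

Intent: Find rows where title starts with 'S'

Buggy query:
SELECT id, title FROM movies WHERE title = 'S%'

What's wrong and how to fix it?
Bug: Wildcards only work with LIKE; '=' treats '%' as a literal character

Fix: Use LIKE for wildcard pattern matching

Corrected query:
SELECT id, title FROM movies WHERE title LIKE 'S%'

Result:
id | title 
---+-------
2  | Scream
5  | Scream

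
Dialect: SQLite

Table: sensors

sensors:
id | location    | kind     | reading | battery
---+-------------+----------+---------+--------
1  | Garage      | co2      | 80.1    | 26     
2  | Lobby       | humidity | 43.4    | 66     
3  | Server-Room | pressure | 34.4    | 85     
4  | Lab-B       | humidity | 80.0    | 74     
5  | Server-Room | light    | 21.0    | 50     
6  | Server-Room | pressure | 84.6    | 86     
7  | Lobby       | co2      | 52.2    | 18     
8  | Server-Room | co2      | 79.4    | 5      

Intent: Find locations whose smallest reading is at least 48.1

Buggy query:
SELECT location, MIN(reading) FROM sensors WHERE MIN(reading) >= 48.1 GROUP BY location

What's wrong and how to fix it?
Bug: MIN() in WHERE is a misuse of aggregate

Fix: Replace WHERE with HAVING after the GROUP BY

Corrected query:
SELECT location, MIN(reading) FROM sensors GROUP BY location HAVING MIN(reading) >= 48.1

Result:
location | MIN(reading)
---------+-------------
Garage   | 80.1        
Lab-B    | 80          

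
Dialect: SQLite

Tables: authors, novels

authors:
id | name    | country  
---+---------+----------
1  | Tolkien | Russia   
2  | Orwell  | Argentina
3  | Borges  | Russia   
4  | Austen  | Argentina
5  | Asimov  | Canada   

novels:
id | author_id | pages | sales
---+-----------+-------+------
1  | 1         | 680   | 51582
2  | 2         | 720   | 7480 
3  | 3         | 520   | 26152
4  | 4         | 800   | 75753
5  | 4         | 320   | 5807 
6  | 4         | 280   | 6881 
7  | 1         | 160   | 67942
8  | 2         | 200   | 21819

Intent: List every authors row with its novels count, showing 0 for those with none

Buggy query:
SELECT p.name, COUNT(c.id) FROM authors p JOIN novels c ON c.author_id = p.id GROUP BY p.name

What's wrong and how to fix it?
Bug: INNER JOIN drops authors rows that have no matching novels rows

Fix: Use LEFT JOIN so parents without children still appear (COUNT(c.id) gives 0)

Corrected query:
SELECT p.name, COUNT(c.id) FROM authors p LEFT JOIN novels c ON c.author_id = p.id GROUP BY p.name

Result:
name    | COUNT(c.id)
--------+------------
Asimov  | 0          
Austen  | 3          
Borges  | 1          
Orwell  | 2          
Tolkien | 2          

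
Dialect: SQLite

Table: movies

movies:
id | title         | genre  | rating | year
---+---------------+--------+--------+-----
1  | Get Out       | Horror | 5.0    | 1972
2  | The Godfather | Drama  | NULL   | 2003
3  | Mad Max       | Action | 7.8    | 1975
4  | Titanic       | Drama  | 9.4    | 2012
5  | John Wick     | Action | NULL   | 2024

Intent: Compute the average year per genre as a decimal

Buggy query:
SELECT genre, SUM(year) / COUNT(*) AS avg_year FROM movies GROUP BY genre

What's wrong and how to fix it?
Bug: SUM(year) and COUNT(*) are both integers; the division truncates the fractional part

Fix: Multiply by 1.0 (or CAST to REAL) to force floating-point division

Corrected query:
SELECT genre, SUM(year) * 1.0 / COUNT(*) AS avg_year FROM movies GROUP BY genre

Result:
genre  | avg_year
-------+---------
Action | 1999.5  
Drama  | 2007.5  
Horror | 1972    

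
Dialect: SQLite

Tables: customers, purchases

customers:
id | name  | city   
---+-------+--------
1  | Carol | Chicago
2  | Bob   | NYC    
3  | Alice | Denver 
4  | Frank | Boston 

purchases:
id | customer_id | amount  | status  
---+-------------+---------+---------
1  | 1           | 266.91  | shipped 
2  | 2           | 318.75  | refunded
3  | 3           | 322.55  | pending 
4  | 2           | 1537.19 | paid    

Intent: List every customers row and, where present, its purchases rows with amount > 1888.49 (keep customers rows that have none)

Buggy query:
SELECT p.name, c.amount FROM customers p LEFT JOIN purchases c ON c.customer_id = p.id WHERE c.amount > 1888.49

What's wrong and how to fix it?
Bug: A WHERE condition on the right-hand table after LEFT JOIN drops unmatched parents

Fix: Put 'c.amount > 1888.49' in the JOIN's ON clause instead of WHERE

Corrected query:
SELECT p.name, c.amount FROM customers p LEFT JOIN purchases c ON c.customer_id = p.id AND c.amount > 1888.49

Result:
name  | amount
------+-------
Carol | NULL  
Bob   | NULL  
Alice | NULL  
Frank | NULL  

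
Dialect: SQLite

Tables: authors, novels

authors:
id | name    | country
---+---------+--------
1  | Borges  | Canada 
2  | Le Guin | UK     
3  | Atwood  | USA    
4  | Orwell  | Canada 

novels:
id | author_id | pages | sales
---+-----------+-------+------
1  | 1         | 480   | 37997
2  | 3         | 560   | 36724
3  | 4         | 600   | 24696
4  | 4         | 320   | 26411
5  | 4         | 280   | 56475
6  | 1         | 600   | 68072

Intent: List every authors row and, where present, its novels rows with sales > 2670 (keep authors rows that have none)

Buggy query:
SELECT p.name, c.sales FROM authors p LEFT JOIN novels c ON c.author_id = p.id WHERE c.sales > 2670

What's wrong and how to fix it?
Bug: A WHERE condition on the right-hand table after LEFT JOIN drops unmatched parents

Fix: Move the right-table condition into the ON clause so unmatched parents are kept

Corrected query:
SELECT p.name, c.sales FROM authors p LEFT JOIN novels c ON c.author_id = p.id AND c.sales > 2670

Result:
name    | sales
--------+------
Borges  | 37997
Borges  | 68072
Le Guin | NULL 
Atwood  | 36724
Orwell  | 24696
Orwell  | 26411
Orwell  | 56475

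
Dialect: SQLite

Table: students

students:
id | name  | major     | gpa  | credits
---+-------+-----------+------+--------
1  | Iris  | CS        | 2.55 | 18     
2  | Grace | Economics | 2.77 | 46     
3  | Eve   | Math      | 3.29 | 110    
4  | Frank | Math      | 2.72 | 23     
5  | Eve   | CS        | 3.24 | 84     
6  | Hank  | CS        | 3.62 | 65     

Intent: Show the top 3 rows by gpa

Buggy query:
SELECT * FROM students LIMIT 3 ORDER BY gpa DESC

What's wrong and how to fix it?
Bug: LIMIT must come after ORDER BY

Fix: Swap the clauses: ORDER BY first, then LIMIT

Corrected query:
SELECT * FROM students ORDER BY gpa DESC LIMIT 3

Result:
id | name | major | gpa  | credits
---+------+-------+------+--------
6  | Hank | CS    | 3.62 | 65     
3  | Eve  | Math  | 3.29 | 110    
5  | Eve  | CS    | 3.24 | 84     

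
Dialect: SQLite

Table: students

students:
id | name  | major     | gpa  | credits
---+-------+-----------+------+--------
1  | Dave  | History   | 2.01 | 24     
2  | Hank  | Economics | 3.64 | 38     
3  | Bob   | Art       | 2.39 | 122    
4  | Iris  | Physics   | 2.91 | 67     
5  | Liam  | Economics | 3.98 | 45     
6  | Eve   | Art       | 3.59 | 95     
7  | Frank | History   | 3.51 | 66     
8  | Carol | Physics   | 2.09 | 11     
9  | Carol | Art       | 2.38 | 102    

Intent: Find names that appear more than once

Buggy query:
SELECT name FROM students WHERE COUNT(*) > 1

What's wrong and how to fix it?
Bug: COUNT(*) is an aggregate and cannot be used in WHERE

Fix: Group first, then use HAVING for the count condition

Corrected query:
SELECT name FROM students GROUP BY name HAVING COUNT(*) > 1

Result:
name 
-----
Carol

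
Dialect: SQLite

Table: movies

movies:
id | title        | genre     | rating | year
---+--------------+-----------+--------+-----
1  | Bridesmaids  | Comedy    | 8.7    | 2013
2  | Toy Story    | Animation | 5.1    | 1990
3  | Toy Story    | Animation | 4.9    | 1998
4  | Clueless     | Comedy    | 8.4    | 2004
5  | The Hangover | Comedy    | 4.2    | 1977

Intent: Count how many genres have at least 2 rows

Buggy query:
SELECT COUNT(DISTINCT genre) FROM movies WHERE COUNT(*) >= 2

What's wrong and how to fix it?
Bug: COUNT(*) cannot appear in WHERE; the per-group count doesn't exist yet

Fix: Use a subquery that GROUPs and filters with HAVING, then count its rows

Corrected query:
SELECT COUNT(*) FROM (SELECT genre FROM movies GROUP BY genre HAVING COUNT(*) >= 2)

Result:
COUNT(*)
--------
2       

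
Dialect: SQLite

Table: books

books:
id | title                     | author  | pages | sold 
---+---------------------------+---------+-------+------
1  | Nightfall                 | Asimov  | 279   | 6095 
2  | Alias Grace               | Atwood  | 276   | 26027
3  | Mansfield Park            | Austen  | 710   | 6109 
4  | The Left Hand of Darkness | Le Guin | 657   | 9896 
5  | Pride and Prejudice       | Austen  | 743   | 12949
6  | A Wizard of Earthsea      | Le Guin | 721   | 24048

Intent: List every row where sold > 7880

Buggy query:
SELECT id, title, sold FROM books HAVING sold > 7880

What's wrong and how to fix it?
Bug: HAVING filters the output of aggregation, but this query has no GROUP BY and no aggregate functions, so SQLite rejects it (HAVING clause on a non-aggregate query); the condition here is per row

Fix: Use WHERE for row-level filtering

Corrected query:
SELECT id, title, sold FROM books WHERE sold > 7880

Result:
id | title                     | sold 
---+---------------------------+------
2  | Alias Grace               | 26027
4  | The Left Hand of Darkness | 9896 
5  | Pride and Prejudice       | 12949
6  | A Wizard of Earthsea      | 24048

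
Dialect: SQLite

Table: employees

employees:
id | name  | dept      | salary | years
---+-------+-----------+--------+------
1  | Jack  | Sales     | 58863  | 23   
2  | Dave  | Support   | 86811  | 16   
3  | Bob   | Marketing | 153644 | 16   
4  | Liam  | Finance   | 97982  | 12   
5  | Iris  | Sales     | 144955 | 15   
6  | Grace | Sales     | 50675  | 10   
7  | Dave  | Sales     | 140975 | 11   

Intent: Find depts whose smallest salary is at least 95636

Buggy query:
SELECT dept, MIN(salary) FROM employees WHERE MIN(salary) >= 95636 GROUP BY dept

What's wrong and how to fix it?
Bug: MIN() in WHERE is a misuse of aggregate

Fix: Replace WHERE with HAVING after the GROUP BY

Corrected query:
SELECT dept, MIN(salary) FROM employees GROUP BY dept HAVING MIN(salary) >= 95636

Result:
dept      | MIN(salary)
----------+------------
Finance   | 97982      
Marketing | 153644     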